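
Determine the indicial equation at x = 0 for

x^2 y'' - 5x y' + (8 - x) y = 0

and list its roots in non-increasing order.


Divide by x^2 to reach normal form y'' + P_1(x) y' + P_2(x) y = 0 with P_1(x) = -5/x and P_2(x) = -1/x + 8/x^2.
x = 0 is a singular point because the y'-coefficient -5/x has a pole at x = 0 and the y-coefficient -1/x + 8/x^2 has a pole at x = 0.
It is a regular singular point because x P_1(x) = p(x) = -5 and x^2 P_2(x) = q(x) = 8 - x are polynomials, hence analytic at x = 0.
p(0) = -5,  q(0) = 8.
Indicial equation: r(r-1) + p(0) r + q(0) = 0, i.e. r^2 + (p(0) - 1) r + q(0) = 0, i.e. r^2 - 6 r + 8 = 0.
Discriminant: (-6)^2 - 4(8) = 4, so r = (6 ± 2)/2.
Solving: r_1 = 4, r_2 = 2.

indicial: r^2 - 6 r + 8 = 0; roots r_1 = 4, r_2 = 2


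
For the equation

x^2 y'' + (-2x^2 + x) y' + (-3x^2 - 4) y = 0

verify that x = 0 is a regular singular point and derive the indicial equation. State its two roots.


Divide by x^2 to reach normal form y'' + P_1(x) y' + P_2(x) y = 0 with P_1(x) = -2 + 1/x and P_2(x) = -3 - 4/x^2.
x = 0 is a singular point because the y'-coefficient -2 + 1/x has a pole at x = 0 and the y-coefficient -3 - 4/x^2 has a pole at x = 0.
It is a regular singular point because x P_1(x) = p(x) = 1 - 2x and x^2 P_2(x) = q(x) = -3x^2 - 4 are polynomials, hence analytic at x = 0.
p(0) = 1,  q(0) = -4.
Indicial equation: r(r-1) + p(0) r + q(0) = 0, i.e. r^2 + (p(0) - 1) r + q(0) = 0, i.e. r^2 - 4 = 0.
Discriminant: (0)^2 - 4(-4) = 16, so r = (0 ± 4)/2.
Solving: r_1 = 2, r_2 = -2.

indicial: r^2 - 4 = 0; roots r_1 = 2, r_2 = -2


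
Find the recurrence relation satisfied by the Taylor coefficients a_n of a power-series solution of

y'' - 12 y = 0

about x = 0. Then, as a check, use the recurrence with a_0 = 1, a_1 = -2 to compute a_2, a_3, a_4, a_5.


Substitute y = sum_n a_n x^n into y'' + (const) y = 0.
y''(x) = sum_{n>=0} (n+2)(n+1) a_{n+2} x^n.
The ODE becomes sum_n [(n+2)(n+1) a_{n+2} - 12 a_n] x^n = 0.
Setting each coefficient to zero gives the recurrence:
  (n+2)(n+1) a_{n+2} - 12 a_n = 0,
  a_{n+2} = 12 / ((n+1)(n+2)) a_n.

Check with a_0 = 1, a_1 = -2 (apply the recurrence for n = 0, 1, 2, 3): a_0 = 1, a_1 = -2, a_2 = 6, a_3 = -4, a_4 = 6, a_5 = -12/5.

a_{n+2} = 12/((n+1)(n+2)) * a_n; check: a_0 = 1, a_1 = -2, a_2 = 6, a_3 = -4, a_4 = 6, a_5 = -12/5


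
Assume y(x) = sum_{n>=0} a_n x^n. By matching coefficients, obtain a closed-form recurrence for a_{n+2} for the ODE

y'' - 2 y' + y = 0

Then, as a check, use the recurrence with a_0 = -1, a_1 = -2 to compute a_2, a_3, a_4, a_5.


Substitute y = sum_n a_n x^n.
y''(x) has coefficient (n+2)(n+1) a_{n+2} at x^n;
-2 y'(x) has coefficient -2 (n+1) a_{n+1} at x^n;
y(x) has coefficient 1 a_n at x^n.
Matching x^n: (n+2)(n+1) a_{n+2} - 2 (n+1) a_{n+1} + 1 a_n = 0.
Thus a_{n+2} = [2 (n+1) a_{n+1} - 1 a_n] / ((n+1)(n+2)).

Check with a_0 = -1, a_1 = -2 (apply the recurrence for n = 0, 1, 2, 3): a_0 = -1, a_1 = -2, a_2 = -3/2, a_3 = -2/3, a_4 = -5/24, a_5 = -1/20.

a_(n+2) = [2 (n+1) a_(n+1) - 1 a_n] / ((n+1)(n+2)); check: a_0 = -1, a_1 = -2, a_2 = -3/2, a_3 = -2/3, a_4 = -5/24, a_5 = -1/20


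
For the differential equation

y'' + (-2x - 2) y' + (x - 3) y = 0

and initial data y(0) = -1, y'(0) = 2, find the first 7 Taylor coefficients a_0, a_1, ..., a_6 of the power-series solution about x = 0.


Ansatz: y(x) = sum_{n>=0} a_n x^n, so y'(x) = sum_{n>=1} n a_n x^(n-1) and y''(x) = sum_{n>=2} n(n-1) a_n x^(n-2).
Substitute into P(x) y'' + Q(x) y' + R(x) y = 0 with P(x) = 1, Q(x) = -2x - 2, R(x) = x - 3, and match powers of x.
Initial conditions: a_0 = -1, a_1 = 2.
Setting the coefficient of each power of x to zero and solving order by order (substituting the coefficients already found):
  x^0: 2 a_2 - 2 a_1 - 3 a_0 = 0  ->  2 a_2 = 2 a_1 + 3 a_0 = 1  ->  a_2 = 1/2
  x^1: 6 a_3 - 4 a_2 - 5 a_1 + a_0 = 0  ->  6 a_3 = 4 a_2 + 5 a_1 - a_0 = 13  ->  a_3 = 13/6
  x^2: 12 a_4 - 6 a_3 - 7 a_2 + a_1 = 0  ->  12 a_4 = 6 a_3 + 7 a_2 - a_1 = 29/2  ->  a_4 = 29/24
  x^3: 20 a_5 - 8 a_4 - 9 a_3 + a_2 = 0  ->  20 a_5 = 8 a_4 + 9 a_3 - a_2 = 86/3  ->  a_5 = 43/30
  x^4: 30 a_6 - 10 a_5 - 11 a_4 + a_3 = 0  ->  30 a_6 = 10 a_5 + 11 a_4 - a_3 = 611/24  ->  a_6 = 611/720
Truncated series: y(x) = -1 + 2 x + (1/2) x^2 + (13/6) x^3 + (29/24) x^4 + (43/30) x^5 + (611/720) x^6 + O(x^7).

a_0 = -1; a_1 = 2; a_2 = 1/2; a_3 = 13/6; a_4 = 29/24; a_5 = 43/30; a_6 = 611/720


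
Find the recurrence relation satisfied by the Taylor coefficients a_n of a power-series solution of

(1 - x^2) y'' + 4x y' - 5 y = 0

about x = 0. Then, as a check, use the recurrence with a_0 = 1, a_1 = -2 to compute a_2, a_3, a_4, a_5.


Substitute y = sum_n a_n x^n.
(1 - 1 x^2) y'' contributes (n+2)(n+1) a_{n+2} - n(n-1) a_n at x^n.
4 x y'(x) contributes 4 n a_n at x^n.
-5 y(x) contributes -5 a_n at x^n.
Matching x^n: (n+2)(n+1) a_{n+2} + (-n(n-1) + 4 n - 5) a_n = 0.
Thus a_{n+2} = (n(n-1) - 4 n + 5) / ((n+1)(n+2)) * a_n.

Check with a_0 = 1, a_1 = -2 (apply the recurrence for n = 0, 1, 2, 3): a_0 = 1, a_1 = -2, a_2 = 5/2, a_3 = -1/3, a_4 = -5/24, a_5 = 1/60.

a_(n+2) = (n(n-1) - 4 n + 5) / ((n+1)(n+2)) * a_n; check: a_0 = 1, a_1 = -2, a_2 = 5/2, a_3 = -1/3, a_4 = -5/24, a_5 = 1/60


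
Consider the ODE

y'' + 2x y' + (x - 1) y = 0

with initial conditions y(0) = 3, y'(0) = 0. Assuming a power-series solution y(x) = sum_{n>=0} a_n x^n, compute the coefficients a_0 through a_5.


Ansatz: y(x) = sum_{n>=0} a_n x^n, so y'(x) = sum_{n>=1} n a_n x^(n-1) and y''(x) = sum_{n>=2} n(n-1) a_n x^(n-2).
Substitute into P(x) y'' + Q(x) y' + R(x) y = 0 with P(x) = 1, Q(x) = 2x, R(x) = x - 1, and match powers of x.
Initial conditions: a_0 = 3, a_1 = 0.
Setting the coefficient of each power of x to zero and solving order by order (substituting the coefficients already found):
  x^0: 2 a_2 - a_0 = 0  ->  2 a_2 = a_0 = 3  ->  a_2 = 3/2
  x^1: 6 a_3 + a_1 + a_0 = 0  ->  6 a_3 = -a_1 - a_0 = -3  ->  a_3 = -1/2
  x^2: 12 a_4 + 3 a_2 + a_1 = 0  ->  12 a_4 = -3 a_2 - a_1 = -9/2  ->  a_4 = -3/8
  x^3: 20 a_5 + 5 a_3 + a_2 = 0  ->  20 a_5 = -5 a_3 - a_2 = 1  ->  a_5 = 1/20
Truncated series: y(x) = 3 + (3/2) x^2 - (1/2) x^3 - (3/8) x^4 + (1/20) x^5 + O(x^6).

a_0 = 3; a_1 = 0; a_2 = 3/2; a_3 = -1/2; a_4 = -3/8; a_5 = 1/20


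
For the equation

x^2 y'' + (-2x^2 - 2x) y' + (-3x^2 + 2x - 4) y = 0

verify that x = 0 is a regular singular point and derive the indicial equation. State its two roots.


Divide by x^2 to reach normal form y'' + P_1(x) y' + P_2(x) y = 0 with P_1(x) = -2 - 2/x and P_2(x) = -3 + 2/x - 4/x^2.
x = 0 is a singular point because the y'-coefficient -2 - 2/x has a pole at x = 0 and the y-coefficient -3 + 2/x - 4/x^2 has a pole at x = 0.
It is a regular singular point because x P_1(x) = p(x) = -2x - 2 and x^2 P_2(x) = q(x) = -3x^2 + 2x - 4 are polynomials, hence analytic at x = 0.
p(0) = -2,  q(0) = -4.
Indicial equation: r(r-1) + p(0) r + q(0) = 0, i.e. r^2 + (p(0) - 1) r + q(0) = 0, i.e. r^2 - 3 r - 4 = 0.
Discriminant: (-3)^2 - 4(-4) = 25, so r = (3 ± 5)/2.
Solving: r_1 = 4, r_2 = -1.

indicial: r^2 - 3 r - 4 = 0; roots r_1 = 4, r_2 = -1


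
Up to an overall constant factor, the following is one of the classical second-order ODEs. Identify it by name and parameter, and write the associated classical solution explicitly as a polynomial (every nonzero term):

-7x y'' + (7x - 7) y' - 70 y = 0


All three coefficients share the factor -7; dividing through by -7 gives  x y'' + (1 - x) y' + 10 y = 0.
This matches the Laguerre equation x y'' + (1 - x) y' + n y = 0 with n = 10; the polynomial solution is L_10(x).
With y = sum_k a_k x^k, matching x^k gives (k+1)k a_{k+1} + (k+1) a_{k+1} - k a_k + n a_k = 0, i.e. (k+1)^2 a_{k+1} = (k - n) a_k = (k - 10) a_k. The right side vanishes at k = 10, so the series terminates at degree 10.
Standard normalization L_n(0) = 1 gives a_0 = 1. Work upward with a_{k+1} = (k - 10) a_k / (k+1)^2:
  a_1 = (0 - 10)(1) / 1^2 = -10/1 = -10
  a_2 = (1 - 10)(-10) / 2^2 = 90/4 = 45/2
  a_3 = (2 - 10)(45/2) / 3^2 = -180/9 = -20
  a_4 = (3 - 10)(-20) / 4^2 = 140/16 = 35/4
  a_5 = (4 - 10)(35/4) / 5^2 = (-105/2)/25 = -21/10
  a_6 = (5 - 10)(-21/10) / 6^2 = (21/2)/36 = 7/24
  a_7 = (6 - 10)(7/24) / 7^2 = (-7/6)/49 = -1/42
  a_8 = (7 - 10)(-1/42) / 8^2 = (1/14)/64 = 1/896
  a_9 = (8 - 10)(1/896) / 9^2 = (-1/448)/81 = -1/36288
  a_10 = (9 - 10)(-1/36288) / 10^2 = (1/36288)/100 = 1/3628800
Hence L_10(x) = x^10/3628800 - x^9/36288 + x^8/896 - x^7/42 + 7 x^6/24 - 21 x^5/10 + 35 x^4/4 - 20 x^3 + 45 x^2/2 - 10 x + 1.

L_10(x); series = x^10/3628800 - x^9/36288 + x^8/896 - x^7/42 + 7 x^6/24 - 21 x^5/10 + 35 x^4/4 - 20 x^3 + 45 x^2/2 - 10 x + 1


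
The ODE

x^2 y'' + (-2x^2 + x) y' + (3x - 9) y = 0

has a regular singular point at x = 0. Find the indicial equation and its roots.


Divide by x^2 to reach normal form y'' + P_1(x) y' + P_2(x) y = 0 with P_1(x) = -2 + 1/x and P_2(x) = 3/x - 9/x^2.
x = 0 is a singular point because the y'-coefficient -2 + 1/x has a pole at x = 0 and the y-coefficient 3/x - 9/x^2 has a pole at x = 0.
It is a regular singular point because x P_1(x) = p(x) = 1 - 2x and x^2 P_2(x) = q(x) = 3x - 9 are polynomials, hence analytic at x = 0.
p(0) = 1,  q(0) = -9.
Indicial equation: r(r-1) + p(0) r + q(0) = 0, i.e. r^2 + (p(0) - 1) r + q(0) = 0, i.e. r^2 - 9 = 0.
Discriminant: (0)^2 - 4(-9) = 36, so r = (0 ± 6)/2.
Solving: r_1 = 3, r_2 = -3.

indicial: r^2 - 9 = 0; roots r_1 = 3, r_2 = -3


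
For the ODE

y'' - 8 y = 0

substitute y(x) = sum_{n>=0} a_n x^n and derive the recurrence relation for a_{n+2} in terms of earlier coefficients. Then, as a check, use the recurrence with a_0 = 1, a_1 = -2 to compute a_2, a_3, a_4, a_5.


Substitute y = sum_n a_n x^n into y'' + (const) y = 0.
y''(x) = sum_{n>=0} (n+2)(n+1) a_{n+2} x^n.
The ODE becomes sum_n [(n+2)(n+1) a_{n+2} - 8 a_n] x^n = 0.
Setting each coefficient to zero gives the recurrence:
  (n+2)(n+1) a_{n+2} - 8 a_n = 0,
  a_{n+2} = 8 / ((n+1)(n+2)) a_n.

Check with a_0 = 1, a_1 = -2 (apply the recurrence for n = 0, 1, 2, 3): a_0 = 1, a_1 = -2, a_2 = 4, a_3 = -8/3, a_4 = 8/3, a_5 = -16/15.

a_{n+2} = 8/((n+1)(n+2)) * a_n; check: a_0 = 1, a_1 = -2, a_2 = 4, a_3 = -8/3, a_4 = 8/3, a_5 = -16/15


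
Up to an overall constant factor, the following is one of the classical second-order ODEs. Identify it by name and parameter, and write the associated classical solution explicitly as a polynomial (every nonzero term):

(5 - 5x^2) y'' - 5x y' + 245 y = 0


All three coefficients share the factor 5; dividing through by 5 gives  (1 - x^2) y'' - x y' + 49 y = 0.
This matches the Chebyshev equation (1 - x^2) y'' - x y' + n^2 y = 0 (note the -x y' term, not -2x y') with n^2 = 49, so n = 7; the polynomial solution is T_7(x).
With y = sum_k a_k x^k, matching x^k gives (k+2)(k+1) a_{k+2} = (k^2 - n^2) a_k = (k - 7)(k + 7) a_k. The right side vanishes at k = 7, so the series with the parity of 7 terminates at degree 7.
Standard normalization: leading coefficient of T_n is 2^(n-1), so a_7 = 2^6 = 64. Work downward with a_k = (k+1)(k+2) a_{k+2} / ((k - 7)(k + 7)):
  a_5 = (6)(7)(64) / ((5 - 7)(5 + 7)) = 2688/(-24) = -112
  a_3 = (4)(5)(-112) / ((3 - 7)(3 + 7)) = -2240/(-40) = 56
  a_1 = (2)(3)(56) / ((1 - 7)(1 + 7)) = 336/(-48) = -7
Hence T_7(x) = 64 x^7 - 112 x^5 + 56 x^3 - 7 x.

T_7(x); series = 64 x^7 - 112 x^5 + 56 x^3 - 7 x


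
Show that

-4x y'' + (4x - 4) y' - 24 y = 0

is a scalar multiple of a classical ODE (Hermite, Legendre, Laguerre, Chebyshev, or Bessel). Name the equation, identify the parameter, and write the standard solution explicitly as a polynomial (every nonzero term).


All three coefficients share the factor -4; dividing through by -4 gives  x y'' + (1 - x) y' + 6 y = 0.
This matches the Laguerre equation x y'' + (1 - x) y' + n y = 0 with n = 6; the polynomial solution is L_6(x).
With y = sum_k a_k x^k, matching x^k gives (k+1)k a_{k+1} + (k+1) a_{k+1} - k a_k + n a_k = 0, i.e. (k+1)^2 a_{k+1} = (k - n) a_k = (k - 6) a_k. The right side vanishes at k = 6, so the series terminates at degree 6.
Standard normalization L_n(0) = 1 gives a_0 = 1. Work upward with a_{k+1} = (k - 6) a_k / (k+1)^2:
  a_1 = (0 - 6)(1) / 1^2 = -6/1 = -6
  a_2 = (1 - 6)(-6) / 2^2 = 30/4 = 15/2
  a_3 = (2 - 6)(15/2) / 3^2 = -30/9 = -10/3
  a_4 = (3 - 6)(-10/3) / 4^2 = 10/16 = 5/8
  a_5 = (4 - 6)(5/8) / 5^2 = (-5/4)/25 = -1/20
  a_6 = (5 - 6)(-1/20) / 6^2 = (1/20)/36 = 1/720
Hence L_6(x) = x^6/720 - x^5/20 + 5 x^4/8 - 10 x^3/3 + 15 x^2/2 - 6 x + 1.

L_6(x); series = x^6/720 - x^5/20 + 5 x^4/8 - 10 x^3/3 + 15 x^2/2 - 6 x + 1


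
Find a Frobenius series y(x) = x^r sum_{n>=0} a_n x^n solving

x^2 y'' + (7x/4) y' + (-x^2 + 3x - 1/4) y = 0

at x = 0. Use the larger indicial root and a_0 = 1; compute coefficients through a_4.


Write in Frobenius form y'' + (p(x)/x) y' + (q(x)/x^2) y = 0:
  p(x) = 7/4,  q(x) = -x^2 + 3x - 1/4.
Indicial equation: r(r-1) + (7/4) r + (-1/4) = 0 -> roots r_1 = 1/4, r_2 = -1.
Take r = r_1 = 1/4. Let y(x) = x^r sum_{n>=0} a_n x^n with a_0 = 1.
Substitute y = x^r sum a_n x^n and match x^{r+n}. The recurrence is
  D(n) a_n + 3 a_{n-1} - 1 a_{n-2} = 0,  where D(n) = (r+n)(r+n-1) + (7/4)(r+n) + (-1/4).
  a_n = [-3 a_{n-1} + 1 a_{n-2}] / D(n).
Since the indicial polynomial factors as (r - r_1)(r - r_2), D(n) = (r_1 + n - r_1)(r_1 + n - r_2) = n(n + 5/4).
Evaluating step by step (a_0 = 1):
  n = 1: D(1) = 1(1 + 5/4) = 9/4; numerator = -3(1) = -3; a_1 = (-3)/(9/4) = -4/3
  n = 2: D(2) = 2(2 + 5/4) = 13/2; numerator = -3(-4/3) + 1(1) = 5; a_2 = (5)/(13/2) = 10/13
  n = 3: D(3) = 3(3 + 5/4) = 51/4; numerator = -3(10/13) + 1(-4/3) = -142/39; a_3 = (-142/39)/(51/4) = -568/1989
  n = 4: D(4) = 4(4 + 5/4) = 21; numerator = -3(-568/1989) + 1(10/13) = 1078/663; a_4 = (1078/663)/(21) = 154/1989

r = 1/4; a_0 = 1; a_1 = -4/3; a_2 = 10/13; a_3 = -568/1989; a_4 = 154/1989


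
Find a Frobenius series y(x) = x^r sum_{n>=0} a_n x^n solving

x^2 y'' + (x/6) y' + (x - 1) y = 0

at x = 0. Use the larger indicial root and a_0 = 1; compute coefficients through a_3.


Write in Frobenius form y'' + (p(x)/x) y' + (q(x)/x^2) y = 0:
  p(x) = 1/6,  q(x) = x - 1.
Indicial equation: r(r-1) + (1/6) r + (-1) = 0 -> roots r_1 = 3/2, r_2 = -2/3.
Take r = r_1 = 3/2. Let y(x) = x^r sum_{n>=0} a_n x^n with a_0 = 1.
Substitute y = x^r sum a_n x^n and match x^{r+n}. The recurrence is
  D(n) a_n + 1 a_{n-1} = 0,  where D(n) = (r+n)(r+n-1) + (1/6)(r+n) + (-1).
  a_n = -1 / D(n) * a_{n-1}.
Since the indicial polynomial factors as (r - r_1)(r - r_2), D(n) = (r_1 + n - r_1)(r_1 + n - r_2) = n(n + 13/6).
Evaluating step by step (a_0 = 1):
  n = 1: D(1) = 1(1 + 13/6) = 19/6; numerator = -1(1) = -1; a_1 = (-1)/(19/6) = -6/19
  n = 2: D(2) = 2(2 + 13/6) = 25/3; numerator = -1(-6/19) = 6/19; a_2 = (6/19)/(25/3) = 18/475
  n = 3: D(3) = 3(3 + 13/6) = 31/2; numerator = -1(18/475) = -18/475; a_3 = (-18/475)/(31/2) = -36/14725

r = 3/2; a_0 = 1; a_1 = -6/19; a_2 = 18/475; a_3 = -36/14725


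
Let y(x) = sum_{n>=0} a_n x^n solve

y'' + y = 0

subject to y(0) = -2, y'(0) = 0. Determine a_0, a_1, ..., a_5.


Ansatz: y(x) = sum_{n>=0} a_n x^n, so y'(x) = sum_{n>=1} n a_n x^(n-1) and y''(x) = sum_{n>=2} n(n-1) a_n x^(n-2).
Substitute into P(x) y'' + Q(x) y' + R(x) y = 0 with P(x) = 1, Q(x) = 0, R(x) = 1, and match powers of x.
Initial conditions: a_0 = -2, a_1 = 0.
Setting the coefficient of each power of x to zero and solving order by order (substituting the coefficients already found):
  x^0: 2 a_2 + a_0 = 0  ->  2 a_2 = -a_0 = 2  ->  a_2 = 1
  x^1: 6 a_3 + a_1 = 0  ->  6 a_3 = -a_1 = 0  ->  a_3 = 0
  x^2: 12 a_4 + a_2 = 0  ->  12 a_4 = -a_2 = -1  ->  a_4 = -1/12
  x^3: 20 a_5 + a_3 = 0  ->  20 a_5 = -a_3 = 0  ->  a_5 = 0
Truncated series: y(x) = -2 + x^2 - (1/12) x^4 + O(x^6).

a_0 = -2; a_1 = 0; a_2 = 1; a_3 = 0; a_4 = -1/12; a_5 = 0


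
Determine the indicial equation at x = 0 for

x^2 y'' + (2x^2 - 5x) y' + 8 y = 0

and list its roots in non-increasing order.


Divide by x^2 to reach normal form y'' + P_1(x) y' + P_2(x) y = 0 with P_1(x) = 2 - 5/x and P_2(x) = 8/x^2.
x = 0 is a singular point because the y'-coefficient 2 - 5/x has a pole at x = 0 and the y-coefficient 8/x^2 has a pole at x = 0.
It is a regular singular point because x P_1(x) = p(x) = 2x - 5 and x^2 P_2(x) = q(x) = 8 are polynomials, hence analytic at x = 0.
p(0) = -5,  q(0) = 8.
Indicial equation: r(r-1) + p(0) r + q(0) = 0, i.e. r^2 + (p(0) - 1) r + q(0) = 0, i.e. r^2 - 6 r + 8 = 0.
Discriminant: (-6)^2 - 4(8) = 4, so r = (6 ± 2)/2.
Solving: r_1 = 4, r_2 = 2.

indicial: r^2 - 6 r + 8 = 0; roots r_1 = 4, r_2 = 2


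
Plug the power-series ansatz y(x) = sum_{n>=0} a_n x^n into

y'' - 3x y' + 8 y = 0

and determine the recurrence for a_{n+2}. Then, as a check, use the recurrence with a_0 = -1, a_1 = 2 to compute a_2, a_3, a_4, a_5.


Substitute y = sum_n a_n x^n.
y''(x) has coefficient (n+2)(n+1) a_{n+2} at x^n;
-3 x y'(x) has coefficient -3 n a_n at x^n (shift);
8 y(x) has coefficient 8 a_n at x^n.
Matching x^n: (n+2)(n+1) a_{n+2} + (-3n + 8) a_n = 0.
Thus a_{n+2} = (3n - 8) / ((n+1)(n+2)) * a_n.

Check with a_0 = -1, a_1 = 2 (apply the recurrence for n = 0, 1, 2, 3): a_0 = -1, a_1 = 2, a_2 = 4, a_3 = -5/3, a_4 = -2/3, a_5 = -1/12.

a_(n+2) = (3n - 8) / ((n+1)(n+2)) * a_n; check: a_0 = -1, a_1 = 2, a_2 = 4, a_3 = -5/3, a_4 = -2/3, a_5 = -1/12


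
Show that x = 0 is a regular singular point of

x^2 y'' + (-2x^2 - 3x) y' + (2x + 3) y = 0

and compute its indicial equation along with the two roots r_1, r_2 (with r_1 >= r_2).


Divide by x^2 to reach normal form y'' + P_1(x) y' + P_2(x) y = 0 with P_1(x) = -2 - 3/x and P_2(x) = 2/x + 3/x^2.
x = 0 is a singular point because the y'-coefficient -2 - 3/x has a pole at x = 0 and the y-coefficient 2/x + 3/x^2 has a pole at x = 0.
It is a regular singular point because x P_1(x) = p(x) = -2x - 3 and x^2 P_2(x) = q(x) = 2x + 3 are polynomials, hence analytic at x = 0.
p(0) = -3,  q(0) = 3.
Indicial equation: r(r-1) + p(0) r + q(0) = 0, i.e. r^2 + (p(0) - 1) r + q(0) = 0, i.e. r^2 - 4 r + 3 = 0.
Discriminant: (-4)^2 - 4(3) = 4, so r = (4 ± 2)/2.
Solving: r_1 = 3, r_2 = 1.

indicial: r^2 - 4 r + 3 = 0; roots r_1 = 3, r_2 = 1


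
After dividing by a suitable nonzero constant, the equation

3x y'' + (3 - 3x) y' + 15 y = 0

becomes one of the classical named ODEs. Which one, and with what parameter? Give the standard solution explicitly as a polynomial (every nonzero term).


All three coefficients share the factor 3; dividing through by 3 gives  x y'' + (1 - x) y' + 5 y = 0.
This matches the Laguerre equation x y'' + (1 - x) y' + n y = 0 with n = 5; the polynomial solution is L_5(x).
With y = sum_k a_k x^k, matching x^k gives (k+1)k a_{k+1} + (k+1) a_{k+1} - k a_k + n a_k = 0, i.e. (k+1)^2 a_{k+1} = (k - n) a_k = (k - 5) a_k. The right side vanishes at k = 5, so the series terminates at degree 5.
Standard normalization L_n(0) = 1 gives a_0 = 1. Work upward with a_{k+1} = (k - 5) a_k / (k+1)^2:
  a_1 = (0 - 5)(1) / 1^2 = -5/1 = -5
  a_2 = (1 - 5)(-5) / 2^2 = 20/4 = 5
  a_3 = (2 - 5)(5) / 3^2 = -15/9 = -5/3
  a_4 = (3 - 5)(-5/3) / 4^2 = (10/3)/16 = 5/24
  a_5 = (4 - 5)(5/24) / 5^2 = (-5/24)/25 = -1/120
Hence L_5(x) = -x^5/120 + 5 x^4/24 - 5 x^3/3 + 5 x^2 - 5 x + 1.

L_5(x); series = -x^5/120 + 5 x^4/24 - 5 x^3/3 + 5 x^2 - 5 x + 1


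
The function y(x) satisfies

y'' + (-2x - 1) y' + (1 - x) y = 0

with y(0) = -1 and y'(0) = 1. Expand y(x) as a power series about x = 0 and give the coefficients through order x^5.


Ansatz: y(x) = sum_{n>=0} a_n x^n, so y'(x) = sum_{n>=1} n a_n x^(n-1) and y''(x) = sum_{n>=2} n(n-1) a_n x^(n-2).
Substitute into P(x) y'' + Q(x) y' + R(x) y = 0 with P(x) = 1, Q(x) = -2x - 1, R(x) = 1 - x, and match powers of x.
Initial conditions: a_0 = -1, a_1 = 1.
Setting the coefficient of each power of x to zero and solving order by order (substituting the coefficients already found):
  x^0: 2 a_2 - a_1 + a_0 = 0  ->  2 a_2 = a_1 - a_0 = 2  ->  a_2 = 1
  x^1: 6 a_3 - 2 a_2 - a_1 - a_0 = 0  ->  6 a_3 = 2 a_2 + a_1 + a_0 = 2  ->  a_3 = 1/3
  x^2: 12 a_4 - 3 a_3 - 3 a_2 - a_1 = 0  ->  12 a_4 = 3 a_3 + 3 a_2 + a_1 = 5  ->  a_4 = 5/12
  x^3: 20 a_5 - 4 a_4 - 5 a_3 - a_2 = 0  ->  20 a_5 = 4 a_4 + 5 a_3 + a_2 = 13/3  ->  a_5 = 13/60
Truncated series: y(x) = -1 + x + x^2 + (1/3) x^3 + (5/12) x^4 + (13/60) x^5 + O(x^6).

a_0 = -1; a_1 = 1; a_2 = 1; a_3 = 1/3; a_4 = 5/12; a_5 = 13/60


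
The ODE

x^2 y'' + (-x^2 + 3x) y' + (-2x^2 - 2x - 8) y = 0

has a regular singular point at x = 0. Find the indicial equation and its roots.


Divide by x^2 to reach normal form y'' + P_1(x) y' + P_2(x) y = 0 with P_1(x) = -1 + 3/x and P_2(x) = -2 - 2/x - 8/x^2.
x = 0 is a singular point because the y'-coefficient -1 + 3/x has a pole at x = 0 and the y-coefficient -2 - 2/x - 8/x^2 has a pole at x = 0.
It is a regular singular point because x P_1(x) = p(x) = 3 - x and x^2 P_2(x) = q(x) = -2x^2 - 2x - 8 are polynomials, hence analytic at x = 0.
p(0) = 3,  q(0) = -8.
Indicial equation: r(r-1) + p(0) r + q(0) = 0, i.e. r^2 + (p(0) - 1) r + q(0) = 0, i.e. r^2 + 2 r - 8 = 0.
Discriminant: (2)^2 - 4(-8) = 36, so r = (-2 ± 6)/2.
Solving: r_1 = 2, r_2 = -4.

indicial: r^2 + 2 r - 8 = 0; roots r_1 = 2, r_2 = -4


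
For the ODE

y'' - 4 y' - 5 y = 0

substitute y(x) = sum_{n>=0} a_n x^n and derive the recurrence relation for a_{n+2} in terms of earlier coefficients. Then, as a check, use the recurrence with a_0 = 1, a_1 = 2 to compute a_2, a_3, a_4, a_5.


Substitute y = sum_n a_n x^n.
y''(x) has coefficient (n+2)(n+1) a_{n+2} at x^n;
-4 y'(x) has coefficient -4 (n+1) a_{n+1} at x^n;
-5 y(x) has coefficient -5 a_n at x^n.
Matching x^n: (n+2)(n+1) a_{n+2} - 4 (n+1) a_{n+1} - 5 a_n = 0.
Thus a_{n+2} = [4 (n+1) a_{n+1} + 5 a_n] / ((n+1)(n+2)).

Check with a_0 = 1, a_1 = 2 (apply the recurrence for n = 0, 1, 2, 3): a_0 = 1, a_1 = 2, a_2 = 13/2, a_3 = 31/3, a_4 = 313/24, a_5 = 781/60.

a_(n+2) = [4 (n+1) a_(n+1) + 5 a_n] / ((n+1)(n+2)); check: a_0 = 1, a_1 = 2, a_2 = 13/2, a_3 = 31/3, a_4 = 313/24, a_5 = 781/60


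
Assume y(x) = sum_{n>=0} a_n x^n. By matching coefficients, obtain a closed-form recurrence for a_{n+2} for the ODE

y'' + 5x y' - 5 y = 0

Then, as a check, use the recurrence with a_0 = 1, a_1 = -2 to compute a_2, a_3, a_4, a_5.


Substitute y = sum_n a_n x^n.
y''(x) has coefficient (n+2)(n+1) a_{n+2} at x^n;
5 x y'(x) has coefficient 5 n a_n at x^n (shift);
-5 y(x) has coefficient -5 a_n at x^n.
Matching x^n: (n+2)(n+1) a_{n+2} + (5n - 5) a_n = 0.
Thus a_{n+2} = (-5n + 5) / ((n+1)(n+2)) * a_n.

Check with a_0 = 1, a_1 = -2 (apply the recurrence for n = 0, 1, 2, 3): a_0 = 1, a_1 = -2, a_2 = 5/2, a_3 = 0, a_4 = -25/24, a_5 = 0.

a_(n+2) = (-5n + 5) / ((n+1)(n+2)) * a_n; check: a_0 = 1, a_1 = -2, a_2 = 5/2, a_3 = 0, a_4 = -25/24, a_5 = 0


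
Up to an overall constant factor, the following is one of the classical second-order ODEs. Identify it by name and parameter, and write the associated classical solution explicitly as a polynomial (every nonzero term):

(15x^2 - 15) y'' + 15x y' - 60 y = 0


All three coefficients share the factor -15; dividing through by -15 gives  (1 - x^2) y'' - x y' + 4 y = 0.
This matches the Chebyshev equation (1 - x^2) y'' - x y' + n^2 y = 0 (note the -x y' term, not -2x y') with n^2 = 4, so n = 2; the polynomial solution is T_2(x).
With y = sum_k a_k x^k, matching x^k gives (k+2)(k+1) a_{k+2} = (k^2 - n^2) a_k = (k - 2)(k + 2) a_k. The right side vanishes at k = 2, so the series with the parity of 2 terminates at degree 2.
Standard normalization: leading coefficient of T_n is 2^(n-1), so a_2 = 2^1 = 2. Work downward with a_k = (k+1)(k+2) a_{k+2} / ((k - 2)(k + 2)):
  a_0 = (1)(2)(2) / ((0 - 2)(0 + 2)) = 4/(-4) = -1
Hence T_2(x) = 2 x^2 - 1.

T_2(x); series = 2 x^2 - 1


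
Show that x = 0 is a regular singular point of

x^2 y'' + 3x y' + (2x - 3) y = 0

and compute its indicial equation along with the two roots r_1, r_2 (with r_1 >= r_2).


Divide by x^2 to reach normal form y'' + P_1(x) y' + P_2(x) y = 0 with P_1(x) = 3/x and P_2(x) = 2/x - 3/x^2.
x = 0 is a singular point because the y'-coefficient 3/x has a pole at x = 0 and the y-coefficient 2/x - 3/x^2 has a pole at x = 0.
It is a regular singular point because x P_1(x) = p(x) = 3 and x^2 P_2(x) = q(x) = 2x - 3 are polynomials, hence analytic at x = 0.
p(0) = 3,  q(0) = -3.
Indicial equation: r(r-1) + p(0) r + q(0) = 0, i.e. r^2 + (p(0) - 1) r + q(0) = 0, i.e. r^2 + 2 r - 3 = 0.
Discriminant: (2)^2 - 4(-3) = 16, so r = (-2 ± 4)/2.
Solving: r_1 = 1, r_2 = -3.

indicial: r^2 + 2 r - 3 = 0; roots r_1 = 1, r_2 = -3


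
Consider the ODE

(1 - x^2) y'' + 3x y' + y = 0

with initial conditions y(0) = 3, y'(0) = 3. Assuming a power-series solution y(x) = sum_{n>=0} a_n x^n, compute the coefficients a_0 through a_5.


Ansatz: y(x) = sum_{n>=0} a_n x^n, so y'(x) = sum_{n>=1} n a_n x^(n-1) and y''(x) = sum_{n>=2} n(n-1) a_n x^(n-2).
Substitute into P(x) y'' + Q(x) y' + R(x) y = 0 with P(x) = 1 - x^2, Q(x) = 3x, R(x) = 1, and match powers of x.
Initial conditions: a_0 = 3, a_1 = 3.
Setting the coefficient of each power of x to zero and solving order by order (substituting the coefficients already found):
  x^0: 2 a_2 + a_0 = 0  ->  2 a_2 = -a_0 = -3  ->  a_2 = -3/2
  x^1: 6 a_3 + 4 a_1 = 0  ->  6 a_3 = -4 a_1 = -12  ->  a_3 = -2
  x^2: 12 a_4 + 5 a_2 = 0  ->  12 a_4 = -5 a_2 = 15/2  ->  a_4 = 5/8
  x^3: 20 a_5 + 4 a_3 = 0  ->  20 a_5 = -4 a_3 = 8  ->  a_5 = 2/5
Truncated series: y(x) = 3 + 3 x - (3/2) x^2 - 2 x^3 + (5/8) x^4 + (2/5) x^5 + O(x^6).

a_0 = 3; a_1 = 3; a_2 = -3/2; a_3 = -2; a_4 = 5/8; a_5 = 2/5


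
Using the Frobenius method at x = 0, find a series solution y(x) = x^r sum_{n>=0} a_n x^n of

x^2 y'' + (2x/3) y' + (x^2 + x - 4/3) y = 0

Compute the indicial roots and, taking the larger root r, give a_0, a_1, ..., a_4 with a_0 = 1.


Write in Frobenius form y'' + (p(x)/x) y' + (q(x)/x^2) y = 0:
  p(x) = 2/3,  q(x) = x^2 + x - 4/3.
Indicial equation: r(r-1) + (2/3) r + (-4/3) = 0 -> roots r_1 = 4/3, r_2 = -1.
Take r = r_1 = 4/3. Let y(x) = x^r sum_{n>=0} a_n x^n with a_0 = 1.
Substitute y = x^r sum a_n x^n and match x^{r+n}. The recurrence is
  D(n) a_n + 1 a_{n-1} + 1 a_{n-2} = 0,  where D(n) = (r+n)(r+n-1) + (2/3)(r+n) + (-4/3).
  a_n = [-1 a_{n-1} - 1 a_{n-2}] / D(n).
Since the indicial polynomial factors as (r - r_1)(r - r_2), D(n) = (r_1 + n - r_1)(r_1 + n - r_2) = n(n + 7/3).
Evaluating step by step (a_0 = 1):
  n = 1: D(1) = 1(1 + 7/3) = 10/3; numerator = -1(1) = -1; a_1 = (-1)/(10/3) = -3/10
  n = 2: D(2) = 2(2 + 7/3) = 26/3; numerator = -1(-3/10) - 1(1) = -7/10; a_2 = (-7/10)/(26/3) = -21/260
  n = 3: D(3) = 3(3 + 7/3) = 16; numerator = -1(-21/260) - 1(-3/10) = 99/260; a_3 = (99/260)/(16) = 99/4160
  n = 4: D(4) = 4(4 + 7/3) = 76/3; numerator = -1(99/4160) - 1(-21/260) = 237/4160; a_4 = (237/4160)/(76/3) = 711/316160

r = 4/3; a_0 = 1; a_1 = -3/10; a_2 = -21/260; a_3 = 99/4160; a_4 = 711/316160


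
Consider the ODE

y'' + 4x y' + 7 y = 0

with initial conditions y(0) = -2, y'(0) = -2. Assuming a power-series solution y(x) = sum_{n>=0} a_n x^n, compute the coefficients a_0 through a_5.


Ansatz: y(x) = sum_{n>=0} a_n x^n, so y'(x) = sum_{n>=1} n a_n x^(n-1) and y''(x) = sum_{n>=2} n(n-1) a_n x^(n-2).
Substitute into P(x) y'' + Q(x) y' + R(x) y = 0 with P(x) = 1, Q(x) = 4x, R(x) = 7, and match powers of x.
Initial conditions: a_0 = -2, a_1 = -2.
Setting the coefficient of each power of x to zero and solving order by order (substituting the coefficients already found):
  x^0: 2 a_2 + 7 a_0 = 0  ->  2 a_2 = -7 a_0 = 14  ->  a_2 = 7
  x^1: 6 a_3 + 11 a_1 = 0  ->  6 a_3 = -11 a_1 = 22  ->  a_3 = 11/3
  x^2: 12 a_4 + 15 a_2 = 0  ->  12 a_4 = -15 a_2 = -105  ->  a_4 = -35/4
  x^3: 20 a_5 + 19 a_3 = 0  ->  20 a_5 = -19 a_3 = -209/3  ->  a_5 = -209/60
Truncated series: y(x) = -2 - 2 x + 7 x^2 + (11/3) x^3 - (35/4) x^4 - (209/60) x^5 + O(x^6).

a_0 = -2; a_1 = -2; a_2 = 7; a_3 = 11/3; a_4 = -35/4; a_5 = -209/60


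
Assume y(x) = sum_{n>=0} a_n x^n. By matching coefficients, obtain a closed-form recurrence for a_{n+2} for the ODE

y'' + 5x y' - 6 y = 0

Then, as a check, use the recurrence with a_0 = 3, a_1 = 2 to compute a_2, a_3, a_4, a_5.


Substitute y = sum_n a_n x^n.
y''(x) has coefficient (n+2)(n+1) a_{n+2} at x^n;
5 x y'(x) has coefficient 5 n a_n at x^n (shift);
-6 y(x) has coefficient -6 a_n at x^n.
Matching x^n: (n+2)(n+1) a_{n+2} + (5n - 6) a_n = 0.
Thus a_{n+2} = (-5n + 6) / ((n+1)(n+2)) * a_n.

Check with a_0 = 3, a_1 = 2 (apply the recurrence for n = 0, 1, 2, 3): a_0 = 3, a_1 = 2, a_2 = 9, a_3 = 1/3, a_4 = -3, a_5 = -3/20.

a_(n+2) = (-5n + 6) / ((n+1)(n+2)) * a_n; check: a_0 = 3, a_1 = 2, a_2 = 9, a_3 = 1/3, a_4 = -3, a_5 = -3/20


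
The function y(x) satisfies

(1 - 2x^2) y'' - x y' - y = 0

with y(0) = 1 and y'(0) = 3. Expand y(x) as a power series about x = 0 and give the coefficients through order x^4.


Ansatz: y(x) = sum_{n>=0} a_n x^n, so y'(x) = sum_{n>=1} n a_n x^(n-1) and y''(x) = sum_{n>=2} n(n-1) a_n x^(n-2).
Substitute into P(x) y'' + Q(x) y' + R(x) y = 0 with P(x) = 1 - 2x^2, Q(x) = -x, R(x) = -1, and match powers of x.
Initial conditions: a_0 = 1, a_1 = 3.
Setting the coefficient of each power of x to zero and solving order by order (substituting the coefficients already found):
  x^0: 2 a_2 - a_0 = 0  ->  2 a_2 = a_0 = 1  ->  a_2 = 1/2
  x^1: 6 a_3 - 2 a_1 = 0  ->  6 a_3 = 2 a_1 = 6  ->  a_3 = 1
  x^2: 12 a_4 - 7 a_2 = 0  ->  12 a_4 = 7 a_2 = 7/2  ->  a_4 = 7/24
Truncated series: y(x) = 1 + 3 x + (1/2) x^2 + x^3 + (7/24) x^4 + O(x^5).

a_0 = 1; a_1 = 3; a_2 = 1/2; a_3 = 1; a_4 = 7/24


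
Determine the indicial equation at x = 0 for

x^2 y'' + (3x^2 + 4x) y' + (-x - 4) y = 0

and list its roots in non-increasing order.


Divide by x^2 to reach normal form y'' + P_1(x) y' + P_2(x) y = 0 with P_1(x) = 3 + 4/x and P_2(x) = -1/x - 4/x^2.
x = 0 is a singular point because the y'-coefficient 3 + 4/x has a pole at x = 0 and the y-coefficient -1/x - 4/x^2 has a pole at x = 0.
It is a regular singular point because x P_1(x) = p(x) = 3x + 4 and x^2 P_2(x) = q(x) = -x - 4 are polynomials, hence analytic at x = 0.
p(0) = 4,  q(0) = -4.
Indicial equation: r(r-1) + p(0) r + q(0) = 0, i.e. r^2 + (p(0) - 1) r + q(0) = 0, i.e. r^2 + 3 r - 4 = 0.
Discriminant: (3)^2 - 4(-4) = 25, so r = (-3 ± 5)/2.
Solving: r_1 = 1, r_2 = -4.

indicial: r^2 + 3 r - 4 = 0; roots r_1 = 1, r_2 = -4


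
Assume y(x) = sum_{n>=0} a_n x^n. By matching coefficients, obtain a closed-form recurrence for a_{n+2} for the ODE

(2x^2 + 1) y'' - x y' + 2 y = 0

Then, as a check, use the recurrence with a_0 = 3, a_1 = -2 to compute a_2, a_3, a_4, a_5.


Substitute y = sum_n a_n x^n.
(1 + 2 x^2) y'' contributes (n+2)(n+1) a_{n+2} + 2 n(n-1) a_n at x^n.
-x y'(x) contributes -n a_n at x^n.
2 y(x) contributes 2 a_n at x^n.
Matching x^n: (n+2)(n+1) a_{n+2} + (2 n(n-1) - n + 2) a_n = 0.
Thus a_{n+2} = (-2 n(n-1) + n - 2) / ((n+1)(n+2)) * a_n.

Check with a_0 = 3, a_1 = -2 (apply the recurrence for n = 0, 1, 2, 3): a_0 = 3, a_1 = -2, a_2 = -3, a_3 = 1/3, a_4 = 1, a_5 = -11/60.

a_(n+2) = (-2 n(n-1) + n - 2) / ((n+1)(n+2)) * a_n; check: a_0 = 3, a_1 = -2, a_2 = -3, a_3 = 1/3, a_4 = 1, a_5 = -11/60


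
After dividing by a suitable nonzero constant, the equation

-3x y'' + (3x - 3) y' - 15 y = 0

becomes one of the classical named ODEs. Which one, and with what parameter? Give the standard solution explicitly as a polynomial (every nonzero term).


All three coefficients share the factor -3; dividing through by -3 gives  x y'' + (1 - x) y' + 5 y = 0.
This matches the Laguerre equation x y'' + (1 - x) y' + n y = 0 with n = 5; the polynomial solution is L_5(x).
With y = sum_k a_k x^k, matching x^k gives (k+1)k a_{k+1} + (k+1) a_{k+1} - k a_k + n a_k = 0, i.e. (k+1)^2 a_{k+1} = (k - n) a_k = (k - 5) a_k. The right side vanishes at k = 5, so the series terminates at degree 5.
Standard normalization L_n(0) = 1 gives a_0 = 1. Work upward with a_{k+1} = (k - 5) a_k / (k+1)^2:
  a_1 = (0 - 5)(1) / 1^2 = -5/1 = -5
  a_2 = (1 - 5)(-5) / 2^2 = 20/4 = 5
  a_3 = (2 - 5)(5) / 3^2 = -15/9 = -5/3
  a_4 = (3 - 5)(-5/3) / 4^2 = (10/3)/16 = 5/24
  a_5 = (4 - 5)(5/24) / 5^2 = (-5/24)/25 = -1/120
Hence L_5(x) = -x^5/120 + 5 x^4/24 - 5 x^3/3 + 5 x^2 - 5 x + 1.

L_5(x); series = -x^5/120 + 5 x^4/24 - 5 x^3/3 + 5 x^2 - 5 x + 1


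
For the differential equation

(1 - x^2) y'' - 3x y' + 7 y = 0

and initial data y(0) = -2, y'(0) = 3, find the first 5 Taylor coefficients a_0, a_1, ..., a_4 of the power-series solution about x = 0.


Ansatz: y(x) = sum_{n>=0} a_n x^n, so y'(x) = sum_{n>=1} n a_n x^(n-1) and y''(x) = sum_{n>=2} n(n-1) a_n x^(n-2).
Substitute into P(x) y'' + Q(x) y' + R(x) y = 0 with P(x) = 1 - x^2, Q(x) = -3x, R(x) = 7, and match powers of x.
Initial conditions: a_0 = -2, a_1 = 3.
Setting the coefficient of each power of x to zero and solving order by order (substituting the coefficients already found):
  x^0: 2 a_2 + 7 a_0 = 0  ->  2 a_2 = -7 a_0 = 14  ->  a_2 = 7
  x^1: 6 a_3 + 4 a_1 = 0  ->  6 a_3 = -4 a_1 = -12  ->  a_3 = -2
  x^2: 12 a_4 - a_2 = 0  ->  12 a_4 = a_2 = 7  ->  a_4 = 7/12
Truncated series: y(x) = -2 + 3 x + 7 x^2 - 2 x^3 + (7/12) x^4 + O(x^5).

a_0 = -2; a_1 = 3; a_2 = 7; a_3 = -2; a_4 = 7/12


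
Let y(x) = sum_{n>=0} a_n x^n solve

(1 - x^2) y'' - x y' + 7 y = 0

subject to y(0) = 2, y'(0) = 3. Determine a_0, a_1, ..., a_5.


Ansatz: y(x) = sum_{n>=0} a_n x^n, so y'(x) = sum_{n>=1} n a_n x^(n-1) and y''(x) = sum_{n>=2} n(n-1) a_n x^(n-2).
Substitute into P(x) y'' + Q(x) y' + R(x) y = 0 with P(x) = 1 - x^2, Q(x) = -x, R(x) = 7, and match powers of x.
Initial conditions: a_0 = 2, a_1 = 3.
Setting the coefficient of each power of x to zero and solving order by order (substituting the coefficients already found):
  x^0: 2 a_2 + 7 a_0 = 0  ->  2 a_2 = -7 a_0 = -14  ->  a_2 = -7
  x^1: 6 a_3 + 6 a_1 = 0  ->  6 a_3 = -6 a_1 = -18  ->  a_3 = -3
  x^2: 12 a_4 + 3 a_2 = 0  ->  12 a_4 = -3 a_2 = 21  ->  a_4 = 7/4
  x^3: 20 a_5 - 2 a_3 = 0  ->  20 a_5 = 2 a_3 = -6  ->  a_5 = -3/10
Truncated series: y(x) = 2 + 3 x - 7 x^2 - 3 x^3 + (7/4) x^4 - (3/10) x^5 + O(x^6).

a_0 = 2; a_1 = 3; a_2 = -7; a_3 = -3; a_4 = 7/4; a_5 = -3/10


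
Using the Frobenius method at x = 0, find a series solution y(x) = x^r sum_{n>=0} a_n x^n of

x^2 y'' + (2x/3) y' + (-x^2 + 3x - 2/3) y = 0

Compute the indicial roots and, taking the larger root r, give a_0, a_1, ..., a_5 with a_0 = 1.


Write in Frobenius form y'' + (p(x)/x) y' + (q(x)/x^2) y = 0:
  p(x) = 2/3,  q(x) = -x^2 + 3x - 2/3.
Indicial equation: r(r-1) + (2/3) r + (-2/3) = 0 -> roots r_1 = 1, r_2 = -2/3.
Take r = r_1 = 1. Let y(x) = x^r sum_{n>=0} a_n x^n with a_0 = 1.
Substitute y = x^r sum a_n x^n and match x^{r+n}. The recurrence is
  D(n) a_n + 3 a_{n-1} - 1 a_{n-2} = 0,  where D(n) = (r+n)(r+n-1) + (2/3)(r+n) + (-2/3).
  a_n = [-3 a_{n-1} + 1 a_{n-2}] / D(n).
Since the indicial polynomial factors as (r - r_1)(r - r_2), D(n) = (r_1 + n - r_1)(r_1 + n - r_2) = n(n + 5/3).
Evaluating step by step (a_0 = 1):
  n = 1: D(1) = 1(1 + 5/3) = 8/3; numerator = -3(1) = -3; a_1 = (-3)/(8/3) = -9/8
  n = 2: D(2) = 2(2 + 5/3) = 22/3; numerator = -3(-9/8) + 1(1) = 35/8; a_2 = (35/8)/(22/3) = 105/176
  n = 3: D(3) = 3(3 + 5/3) = 14; numerator = -3(105/176) + 1(-9/8) = -513/176; a_3 = (-513/176)/(14) = -513/2464
  n = 4: D(4) = 4(4 + 5/3) = 68/3; numerator = -3(-513/2464) + 1(105/176) = 3009/2464; a_4 = (3009/2464)/(68/3) = 531/9856
  n = 5: D(5) = 5(5 + 5/3) = 100/3; numerator = -3(531/9856) + 1(-513/2464) = -3645/9856; a_5 = (-3645/9856)/(100/3) = -2187/197120

r = 1; a_0 = 1; a_1 = -9/8; a_2 = 105/176; a_3 = -513/2464; a_4 = 531/9856; a_5 = -2187/197120


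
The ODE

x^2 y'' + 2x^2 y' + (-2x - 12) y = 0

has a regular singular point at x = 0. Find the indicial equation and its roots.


Divide by x^2 to reach normal form y'' + P_1(x) y' + P_2(x) y = 0 with P_1(x) = 2 and P_2(x) = -2/x - 12/x^2.
x = 0 is a singular point because the y-coefficient -2/x - 12/x^2 has a pole at x = 0.
It is a regular singular point because x P_1(x) = p(x) = 2x and x^2 P_2(x) = q(x) = -2x - 12 are polynomials, hence analytic at x = 0.
p(0) = 0,  q(0) = -12.
Indicial equation: r(r-1) + p(0) r + q(0) = 0, i.e. r^2 + (p(0) - 1) r + q(0) = 0, i.e. r^2 - 1 r - 12 = 0.
Discriminant: (-1)^2 - 4(-12) = 49, so r = (1 ± 7)/2.
Solving: r_1 = 4, r_2 = -3.

indicial: r^2 - 1 r - 12 = 0; roots r_1 = 4, r_2 = -3


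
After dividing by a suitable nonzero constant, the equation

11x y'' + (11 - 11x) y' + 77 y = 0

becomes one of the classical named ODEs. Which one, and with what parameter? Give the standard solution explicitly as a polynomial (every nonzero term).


All three coefficients share the factor 11; dividing through by 11 gives  x y'' + (1 - x) y' + 7 y = 0.
This matches the Laguerre equation x y'' + (1 - x) y' + n y = 0 with n = 7; the polynomial solution is L_7(x).
With y = sum_k a_k x^k, matching x^k gives (k+1)k a_{k+1} + (k+1) a_{k+1} - k a_k + n a_k = 0, i.e. (k+1)^2 a_{k+1} = (k - n) a_k = (k - 7) a_k. The right side vanishes at k = 7, so the series terminates at degree 7.
Standard normalization L_n(0) = 1 gives a_0 = 1. Work upward with a_{k+1} = (k - 7) a_k / (k+1)^2:
  a_1 = (0 - 7)(1) / 1^2 = -7/1 = -7
  a_2 = (1 - 7)(-7) / 2^2 = 42/4 = 21/2
  a_3 = (2 - 7)(21/2) / 3^2 = (-105/2)/9 = -35/6
  a_4 = (3 - 7)(-35/6) / 4^2 = (70/3)/16 = 35/24
  a_5 = (4 - 7)(35/24) / 5^2 = (-35/8)/25 = -7/40
  a_6 = (5 - 7)(-7/40) / 6^2 = (7/20)/36 = 7/720
  a_7 = (6 - 7)(7/720) / 7^2 = (-7/720)/49 = -1/5040
Hence L_7(x) = -x^7/5040 + 7 x^6/720 - 7 x^5/40 + 35 x^4/24 - 35 x^3/6 + 21 x^2/2 - 7 x + 1.

L_7(x); series = -x^7/5040 + 7 x^6/720 - 7 x^5/40 + 35 x^4/24 - 35 x^3/6 + 21 x^2/2 - 7 x + 1


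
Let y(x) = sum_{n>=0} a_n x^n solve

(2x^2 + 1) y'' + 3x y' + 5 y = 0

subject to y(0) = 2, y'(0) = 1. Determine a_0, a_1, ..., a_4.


Ansatz: y(x) = sum_{n>=0} a_n x^n, so y'(x) = sum_{n>=1} n a_n x^(n-1) and y''(x) = sum_{n>=2} n(n-1) a_n x^(n-2).
Substitute into P(x) y'' + Q(x) y' + R(x) y = 0 with P(x) = 2x^2 + 1, Q(x) = 3x, R(x) = 5, and match powers of x.
Initial conditions: a_0 = 2, a_1 = 1.
Setting the coefficient of each power of x to zero and solving order by order (substituting the coefficients already found):
  x^0: 2 a_2 + 5 a_0 = 0  ->  2 a_2 = -5 a_0 = -10  ->  a_2 = -5
  x^1: 6 a_3 + 8 a_1 = 0  ->  6 a_3 = -8 a_1 = -8  ->  a_3 = -4/3
  x^2: 12 a_4 + 15 a_2 = 0  ->  12 a_4 = -15 a_2 = 75  ->  a_4 = 25/4
Truncated series: y(x) = 2 + x - 5 x^2 - (4/3) x^3 + (25/4) x^4 + O(x^5).

a_0 = 2; a_1 = 1; a_2 = -5; a_3 = -4/3; a_4 = 25/4


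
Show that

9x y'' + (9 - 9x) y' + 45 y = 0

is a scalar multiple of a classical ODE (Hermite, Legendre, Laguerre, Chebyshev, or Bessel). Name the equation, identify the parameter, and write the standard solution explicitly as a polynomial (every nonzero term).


All three coefficients share the factor 9; dividing through by 9 gives  x y'' + (1 - x) y' + 5 y = 0.
This matches the Laguerre equation x y'' + (1 - x) y' + n y = 0 with n = 5; the polynomial solution is L_5(x).
With y = sum_k a_k x^k, matching x^k gives (k+1)k a_{k+1} + (k+1) a_{k+1} - k a_k + n a_k = 0, i.e. (k+1)^2 a_{k+1} = (k - n) a_k = (k - 5) a_k. The right side vanishes at k = 5, so the series terminates at degree 5.
Standard normalization L_n(0) = 1 gives a_0 = 1. Work upward with a_{k+1} = (k - 5) a_k / (k+1)^2:
  a_1 = (0 - 5)(1) / 1^2 = -5/1 = -5
  a_2 = (1 - 5)(-5) / 2^2 = 20/4 = 5
  a_3 = (2 - 5)(5) / 3^2 = -15/9 = -5/3
  a_4 = (3 - 5)(-5/3) / 4^2 = (10/3)/16 = 5/24
  a_5 = (4 - 5)(5/24) / 5^2 = (-5/24)/25 = -1/120
Hence L_5(x) = -x^5/120 + 5 x^4/24 - 5 x^3/3 + 5 x^2 - 5 x + 1.

L_5(x); series = -x^5/120 + 5 x^4/24 - 5 x^3/3 + 5 x^2 - 5 x + 1


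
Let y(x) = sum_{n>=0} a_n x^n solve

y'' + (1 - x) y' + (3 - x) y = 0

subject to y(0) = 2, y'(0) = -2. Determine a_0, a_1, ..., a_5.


Ansatz: y(x) = sum_{n>=0} a_n x^n, so y'(x) = sum_{n>=1} n a_n x^(n-1) and y''(x) = sum_{n>=2} n(n-1) a_n x^(n-2).
Substitute into P(x) y'' + Q(x) y' + R(x) y = 0 with P(x) = 1, Q(x) = 1 - x, R(x) = 3 - x, and match powers of x.
Initial conditions: a_0 = 2, a_1 = -2.
Setting the coefficient of each power of x to zero and solving order by order (substituting the coefficients already found):
  x^0: 2 a_2 + a_1 + 3 a_0 = 0  ->  2 a_2 = -a_1 - 3 a_0 = -4  ->  a_2 = -2
  x^1: 6 a_3 + 2 a_2 + 2 a_1 - a_0 = 0  ->  6 a_3 = -2 a_2 - 2 a_1 + a_0 = 10  ->  a_3 = 5/3
  x^2: 12 a_4 + 3 a_3 + a_2 - a_1 = 0  ->  12 a_4 = -3 a_3 - a_2 + a_1 = -5  ->  a_4 = -5/12
  x^3: 20 a_5 + 4 a_4 - a_2 = 0  ->  20 a_5 = -4 a_4 + a_2 = -1/3  ->  a_5 = -1/60
Truncated series: y(x) = 2 - 2 x - 2 x^2 + (5/3) x^3 - (5/12) x^4 - (1/60) x^5 + O(x^6).

a_0 = 2; a_1 = -2; a_2 = -2; a_3 = 5/3; a_4 = -5/12; a_5 = -1/60
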